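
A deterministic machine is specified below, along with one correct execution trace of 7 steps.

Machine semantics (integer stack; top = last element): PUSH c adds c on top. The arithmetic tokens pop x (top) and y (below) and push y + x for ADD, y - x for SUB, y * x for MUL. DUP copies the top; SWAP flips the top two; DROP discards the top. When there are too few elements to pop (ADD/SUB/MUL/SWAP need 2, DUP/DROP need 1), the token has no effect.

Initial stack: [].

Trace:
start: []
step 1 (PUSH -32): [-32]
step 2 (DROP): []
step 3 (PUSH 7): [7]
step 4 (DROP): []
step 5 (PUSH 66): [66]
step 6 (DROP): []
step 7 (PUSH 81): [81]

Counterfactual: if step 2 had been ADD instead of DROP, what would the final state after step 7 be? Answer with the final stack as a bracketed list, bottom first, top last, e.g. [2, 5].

(re-executing from step 2 with the substitution; state before step 2: [-32])
step 2 (ADD): [-32]
step 3 (PUSH 7): [-32, 7]
step 4 (DROP): [-32]
step 5 (PUSH 66): [-32, 66]
step 6 (DROP): [-32]
step 7 (PUSH 81): [-32, 81]

[-32, 81]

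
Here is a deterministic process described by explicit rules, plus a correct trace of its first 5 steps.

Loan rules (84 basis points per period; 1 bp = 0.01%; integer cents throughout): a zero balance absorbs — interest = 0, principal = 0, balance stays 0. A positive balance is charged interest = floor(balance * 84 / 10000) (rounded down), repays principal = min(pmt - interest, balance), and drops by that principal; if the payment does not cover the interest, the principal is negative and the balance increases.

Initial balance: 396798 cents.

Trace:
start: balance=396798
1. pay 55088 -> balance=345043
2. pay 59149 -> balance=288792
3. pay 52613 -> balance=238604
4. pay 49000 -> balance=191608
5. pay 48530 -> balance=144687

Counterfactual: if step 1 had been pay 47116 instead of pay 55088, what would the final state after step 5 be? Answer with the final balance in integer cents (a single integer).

(re-executing from step 1 with the substitution; state before step 1: balance=396798)
1. pay 47116 -> balance=353015
2. pay 59149 -> balance=296831
3. pay 52613 -> balance=246711
4. pay 49000 -> balance=199783
5. pay 48530 -> balance=152931

152931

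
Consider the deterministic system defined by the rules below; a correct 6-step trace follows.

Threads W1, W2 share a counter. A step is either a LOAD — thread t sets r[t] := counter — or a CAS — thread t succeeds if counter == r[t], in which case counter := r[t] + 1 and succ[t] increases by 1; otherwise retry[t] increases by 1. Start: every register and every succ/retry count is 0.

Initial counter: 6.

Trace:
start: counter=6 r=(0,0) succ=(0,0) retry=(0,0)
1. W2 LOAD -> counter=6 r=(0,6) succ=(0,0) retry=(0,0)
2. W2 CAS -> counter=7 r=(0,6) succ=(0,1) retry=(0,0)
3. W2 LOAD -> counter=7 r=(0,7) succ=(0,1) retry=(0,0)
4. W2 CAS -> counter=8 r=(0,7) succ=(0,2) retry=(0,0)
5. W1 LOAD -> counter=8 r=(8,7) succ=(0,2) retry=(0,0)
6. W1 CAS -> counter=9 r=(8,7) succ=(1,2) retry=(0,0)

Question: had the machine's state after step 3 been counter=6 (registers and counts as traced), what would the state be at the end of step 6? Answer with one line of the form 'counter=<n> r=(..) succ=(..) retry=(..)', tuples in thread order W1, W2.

state after step 3 := counter=6 r=(0,7) succ=(0,1) retry=(0,0)
4. W2 CAS -> counter=6 r=(0,7) succ=(0,1) retry=(0,1)
5. W1 LOAD -> counter=6 r=(6,7) succ=(0,1) retry=(0,1)
6. W1 CAS -> counter=7 r=(6,7) succ=(1,1) retry=(0,1)

counter=7 r=(6,7) succ=(1,1) retry=(0,1)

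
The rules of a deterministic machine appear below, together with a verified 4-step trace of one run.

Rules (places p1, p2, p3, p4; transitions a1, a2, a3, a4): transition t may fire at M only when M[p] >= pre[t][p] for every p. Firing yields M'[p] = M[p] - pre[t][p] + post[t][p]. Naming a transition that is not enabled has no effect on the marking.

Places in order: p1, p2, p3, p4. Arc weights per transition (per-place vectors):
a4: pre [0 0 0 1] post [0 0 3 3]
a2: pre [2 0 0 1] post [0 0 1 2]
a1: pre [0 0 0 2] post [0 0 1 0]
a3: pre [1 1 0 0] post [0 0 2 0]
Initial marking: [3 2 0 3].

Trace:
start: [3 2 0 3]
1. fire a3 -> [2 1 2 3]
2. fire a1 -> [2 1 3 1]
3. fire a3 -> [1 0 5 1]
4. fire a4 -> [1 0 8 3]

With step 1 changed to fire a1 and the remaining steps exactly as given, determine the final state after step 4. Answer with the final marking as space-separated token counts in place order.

2 1 6 3

(re-executing from step 1 with the substitution; state before step 1: [3 2 0 3])
1. fire a1 -> [3 2 1 1]
2. fire a1 -> [3 2 1 1]
3. fire a3 -> [2 1 3 1]
4. fire a4 -> [2 1 6 3]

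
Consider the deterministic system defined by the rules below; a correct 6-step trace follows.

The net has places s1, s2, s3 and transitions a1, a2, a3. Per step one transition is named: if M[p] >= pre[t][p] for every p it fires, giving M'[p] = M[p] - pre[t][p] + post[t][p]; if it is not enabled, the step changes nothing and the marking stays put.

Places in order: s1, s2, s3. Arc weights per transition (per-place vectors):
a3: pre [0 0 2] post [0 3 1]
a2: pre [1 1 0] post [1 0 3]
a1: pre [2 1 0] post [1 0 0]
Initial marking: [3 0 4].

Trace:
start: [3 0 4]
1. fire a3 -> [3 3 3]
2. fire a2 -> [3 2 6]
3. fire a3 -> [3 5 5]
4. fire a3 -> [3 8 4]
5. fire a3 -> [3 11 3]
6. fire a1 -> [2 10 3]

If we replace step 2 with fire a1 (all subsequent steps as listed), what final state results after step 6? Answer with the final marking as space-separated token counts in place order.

1 7 1

(re-executing from step 2 with the substitution; state before step 2: [3 3 3])
2. fire a1 -> [2 2 3]
3. fire a3 -> [2 5 2]
4. fire a3 -> [2 8 1]
5. fire a3 -> [2 8 1]
6. fire a1 -> [1 7 1]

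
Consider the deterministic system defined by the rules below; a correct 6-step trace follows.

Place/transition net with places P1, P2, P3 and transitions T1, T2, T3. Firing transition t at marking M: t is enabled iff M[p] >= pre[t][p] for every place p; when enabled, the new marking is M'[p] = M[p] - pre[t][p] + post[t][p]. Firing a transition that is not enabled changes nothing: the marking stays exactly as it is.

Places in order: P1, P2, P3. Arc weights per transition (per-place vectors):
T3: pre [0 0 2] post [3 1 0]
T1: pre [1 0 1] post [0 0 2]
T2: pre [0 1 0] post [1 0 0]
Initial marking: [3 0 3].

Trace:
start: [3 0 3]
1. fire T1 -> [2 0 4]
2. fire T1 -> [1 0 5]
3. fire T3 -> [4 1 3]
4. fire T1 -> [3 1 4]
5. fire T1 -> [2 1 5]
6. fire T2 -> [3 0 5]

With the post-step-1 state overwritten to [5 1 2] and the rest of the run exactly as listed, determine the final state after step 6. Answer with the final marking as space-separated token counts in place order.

6 1 3

state after step 1 := [5 1 2]
2. fire T1 -> [4 1 3]
3. fire T3 -> [7 2 1]
4. fire T1 -> [6 2 2]
5. fire T1 -> [5 2 3]
6. fire T2 -> [6 1 3]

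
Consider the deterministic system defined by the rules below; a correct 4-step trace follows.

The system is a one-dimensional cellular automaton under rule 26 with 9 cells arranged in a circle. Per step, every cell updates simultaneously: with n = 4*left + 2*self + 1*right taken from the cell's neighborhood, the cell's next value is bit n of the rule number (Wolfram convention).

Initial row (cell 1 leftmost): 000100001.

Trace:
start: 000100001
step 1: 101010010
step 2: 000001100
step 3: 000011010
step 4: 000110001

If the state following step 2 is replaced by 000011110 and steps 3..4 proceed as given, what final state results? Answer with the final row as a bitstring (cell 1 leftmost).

state after step 2 := 000011110
step 3: 000110001
step 4: 101101010

101101010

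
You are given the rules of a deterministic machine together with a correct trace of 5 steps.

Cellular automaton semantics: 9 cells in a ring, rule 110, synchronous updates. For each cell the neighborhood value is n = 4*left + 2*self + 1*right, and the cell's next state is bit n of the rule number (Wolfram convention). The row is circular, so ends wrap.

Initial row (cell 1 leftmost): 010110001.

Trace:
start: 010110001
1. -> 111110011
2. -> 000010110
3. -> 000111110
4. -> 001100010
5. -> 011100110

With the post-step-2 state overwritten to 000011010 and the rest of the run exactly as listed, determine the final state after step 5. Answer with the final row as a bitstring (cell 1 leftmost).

state after step 2 := 000011010
3. -> 000111110
4. -> 001100010
5. -> 011100110

011100110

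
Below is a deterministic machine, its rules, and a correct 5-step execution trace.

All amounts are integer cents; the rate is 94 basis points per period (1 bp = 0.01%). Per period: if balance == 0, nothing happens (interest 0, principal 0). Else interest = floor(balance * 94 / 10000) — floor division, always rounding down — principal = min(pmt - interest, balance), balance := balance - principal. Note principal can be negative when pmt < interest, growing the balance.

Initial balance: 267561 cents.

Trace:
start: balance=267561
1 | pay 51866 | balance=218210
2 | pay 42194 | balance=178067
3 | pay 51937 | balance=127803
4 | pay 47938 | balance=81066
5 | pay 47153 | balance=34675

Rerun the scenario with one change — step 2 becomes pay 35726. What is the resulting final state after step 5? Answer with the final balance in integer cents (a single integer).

(re-executing from step 2 with the substitution; state before step 2: balance=218210)
2 | pay 35726 | balance=184535
3 | pay 51937 | balance=134332
4 | pay 47938 | balance=87656
5 | pay 47153 | balance=41326

41326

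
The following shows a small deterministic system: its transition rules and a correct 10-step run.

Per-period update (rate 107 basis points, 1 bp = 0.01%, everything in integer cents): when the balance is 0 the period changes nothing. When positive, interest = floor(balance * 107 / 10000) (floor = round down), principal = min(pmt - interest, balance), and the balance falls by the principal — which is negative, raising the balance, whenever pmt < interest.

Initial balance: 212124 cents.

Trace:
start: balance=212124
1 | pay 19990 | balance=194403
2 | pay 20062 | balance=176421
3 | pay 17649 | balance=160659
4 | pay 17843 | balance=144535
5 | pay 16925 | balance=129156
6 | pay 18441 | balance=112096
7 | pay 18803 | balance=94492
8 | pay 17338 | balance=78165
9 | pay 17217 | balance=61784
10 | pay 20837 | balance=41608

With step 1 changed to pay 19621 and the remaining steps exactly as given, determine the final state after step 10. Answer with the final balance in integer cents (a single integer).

42014

(re-executing from step 1 with the substitution; state before step 1: balance=212124)
1 | pay 19621 | balance=194772
2 | pay 20062 | balance=176794
3 | pay 17649 | balance=161036
4 | pay 17843 | balance=144916
5 | pay 16925 | balance=129541
6 | pay 18441 | balance=112486
7 | pay 18803 | balance=94886
8 | pay 17338 | balance=78563
9 | pay 17217 | balance=62186
10 | pay 20837 | balance=42014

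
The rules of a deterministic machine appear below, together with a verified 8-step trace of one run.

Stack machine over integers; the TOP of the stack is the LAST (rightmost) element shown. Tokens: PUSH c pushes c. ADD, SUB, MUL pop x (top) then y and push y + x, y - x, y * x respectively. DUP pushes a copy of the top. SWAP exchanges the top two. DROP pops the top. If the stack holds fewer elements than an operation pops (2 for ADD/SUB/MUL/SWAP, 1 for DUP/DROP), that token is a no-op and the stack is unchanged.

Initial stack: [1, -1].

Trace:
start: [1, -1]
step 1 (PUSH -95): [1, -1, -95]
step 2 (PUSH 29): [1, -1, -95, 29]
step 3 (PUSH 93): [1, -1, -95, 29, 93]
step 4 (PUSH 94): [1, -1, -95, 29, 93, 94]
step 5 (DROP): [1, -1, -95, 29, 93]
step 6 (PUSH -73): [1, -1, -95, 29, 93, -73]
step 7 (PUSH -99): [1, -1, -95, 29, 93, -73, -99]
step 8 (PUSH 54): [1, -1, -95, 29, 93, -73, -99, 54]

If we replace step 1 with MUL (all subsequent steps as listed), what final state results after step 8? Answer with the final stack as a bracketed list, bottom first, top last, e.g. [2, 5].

(re-executing from step 1 with the substitution; state before step 1: [1, -1])
step 1 (MUL): [-1]
step 2 (PUSH 29): [-1, 29]
step 3 (PUSH 93): [-1, 29, 93]
step 4 (PUSH 94): [-1, 29, 93, 94]
step 5 (DROP): [-1, 29, 93]
step 6 (PUSH -73): [-1, 29, 93, -73]
step 7 (PUSH -99): [-1, 29, 93, -73, -99]
step 8 (PUSH 54): [-1, 29, 93, -73, -99, 54]

[-1, 29, 93, -73, -99, 54]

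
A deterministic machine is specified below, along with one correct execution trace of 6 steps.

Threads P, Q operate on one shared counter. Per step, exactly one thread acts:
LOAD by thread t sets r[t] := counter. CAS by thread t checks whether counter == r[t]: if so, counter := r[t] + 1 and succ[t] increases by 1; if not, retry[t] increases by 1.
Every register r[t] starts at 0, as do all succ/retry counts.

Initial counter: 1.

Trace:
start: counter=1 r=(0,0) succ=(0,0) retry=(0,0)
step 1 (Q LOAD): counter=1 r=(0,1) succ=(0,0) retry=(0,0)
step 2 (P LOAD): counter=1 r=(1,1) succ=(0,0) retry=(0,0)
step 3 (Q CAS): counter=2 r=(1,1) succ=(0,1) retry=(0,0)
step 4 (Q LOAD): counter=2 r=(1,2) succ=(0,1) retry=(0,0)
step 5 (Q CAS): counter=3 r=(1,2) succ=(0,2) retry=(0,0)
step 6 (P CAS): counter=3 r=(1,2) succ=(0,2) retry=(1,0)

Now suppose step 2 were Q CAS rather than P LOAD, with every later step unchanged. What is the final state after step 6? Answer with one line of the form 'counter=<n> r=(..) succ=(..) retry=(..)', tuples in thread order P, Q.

counter=3 r=(0,2) succ=(0,2) retry=(1,1)

(re-executing from step 2 with the substitution; state before step 2: counter=1 r=(0,1) succ=(0,0) retry=(0,0))
step 2 (Q CAS): counter=2 r=(0,1) succ=(0,1) retry=(0,0)
step 3 (Q CAS): counter=2 r=(0,1) succ=(0,1) retry=(0,1)
step 4 (Q LOAD): counter=2 r=(0,2) succ=(0,1) retry=(0,1)
step 5 (Q CAS): counter=3 r=(0,2) succ=(0,2) retry=(0,1)
step 6 (P CAS): counter=3 r=(0,2) succ=(0,2) retry=(1,1)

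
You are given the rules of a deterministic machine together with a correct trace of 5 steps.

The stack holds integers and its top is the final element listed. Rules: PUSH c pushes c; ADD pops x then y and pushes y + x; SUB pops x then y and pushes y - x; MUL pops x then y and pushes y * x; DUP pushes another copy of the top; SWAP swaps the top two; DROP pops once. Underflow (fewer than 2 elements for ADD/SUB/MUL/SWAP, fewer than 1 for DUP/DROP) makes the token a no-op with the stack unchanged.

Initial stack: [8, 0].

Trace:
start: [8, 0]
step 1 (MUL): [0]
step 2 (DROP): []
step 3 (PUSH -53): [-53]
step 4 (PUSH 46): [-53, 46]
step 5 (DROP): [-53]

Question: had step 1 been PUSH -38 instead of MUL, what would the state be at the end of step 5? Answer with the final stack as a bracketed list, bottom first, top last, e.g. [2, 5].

(re-executing from step 1 with the substitution; state before step 1: [8, 0])
step 1 (PUSH -38): [8, 0, -38]
step 2 (DROP): [8, 0]
step 3 (PUSH -53): [8, 0, -53]
step 4 (PUSH 46): [8, 0, -53, 46]
step 5 (DROP): [8, 0, -53]

[8, 0, -53]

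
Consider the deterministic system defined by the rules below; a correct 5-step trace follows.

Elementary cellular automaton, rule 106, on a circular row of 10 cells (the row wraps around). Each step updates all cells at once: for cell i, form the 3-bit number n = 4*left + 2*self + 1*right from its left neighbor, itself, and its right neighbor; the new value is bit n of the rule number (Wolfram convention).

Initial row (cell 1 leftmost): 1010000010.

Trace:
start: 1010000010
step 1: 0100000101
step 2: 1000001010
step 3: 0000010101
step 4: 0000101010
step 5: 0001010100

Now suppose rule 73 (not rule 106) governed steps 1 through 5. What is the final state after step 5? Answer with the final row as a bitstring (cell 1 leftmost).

0010101010

(re-executing steps 1..5 under rule 73; state before step 1: 1010000010)
step 1: 0000111000
step 2: 1110101011
step 3: 0010000010
step 4: 1000111000
step 5: 0010101010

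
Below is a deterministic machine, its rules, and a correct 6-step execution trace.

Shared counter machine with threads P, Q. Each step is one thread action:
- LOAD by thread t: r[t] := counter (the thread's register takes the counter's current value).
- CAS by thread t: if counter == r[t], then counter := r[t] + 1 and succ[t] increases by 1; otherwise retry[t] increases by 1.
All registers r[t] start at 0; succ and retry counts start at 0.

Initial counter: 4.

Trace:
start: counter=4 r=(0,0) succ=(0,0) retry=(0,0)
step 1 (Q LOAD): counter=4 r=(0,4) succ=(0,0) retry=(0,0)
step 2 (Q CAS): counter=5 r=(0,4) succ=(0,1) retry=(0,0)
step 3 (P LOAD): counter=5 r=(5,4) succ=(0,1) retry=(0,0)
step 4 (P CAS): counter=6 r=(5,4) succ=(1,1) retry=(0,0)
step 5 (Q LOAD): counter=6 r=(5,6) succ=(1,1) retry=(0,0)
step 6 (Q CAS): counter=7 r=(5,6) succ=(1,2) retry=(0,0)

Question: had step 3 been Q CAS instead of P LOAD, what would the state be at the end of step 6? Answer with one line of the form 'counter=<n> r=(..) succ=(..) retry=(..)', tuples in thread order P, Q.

counter=6 r=(0,5) succ=(0,2) retry=(1,1)

(re-executing from step 3 with the substitution; state before step 3: counter=5 r=(0,4) succ=(0,1) retry=(0,0))
step 3 (Q CAS): counter=5 r=(0,4) succ=(0,1) retry=(0,1)
step 4 (P CAS): counter=5 r=(0,4) succ=(0,1) retry=(1,1)
step 5 (Q LOAD): counter=5 r=(0,5) succ=(0,1) retry=(1,1)
step 6 (Q CAS): counter=6 r=(0,5) succ=(0,2) retry=(1,1)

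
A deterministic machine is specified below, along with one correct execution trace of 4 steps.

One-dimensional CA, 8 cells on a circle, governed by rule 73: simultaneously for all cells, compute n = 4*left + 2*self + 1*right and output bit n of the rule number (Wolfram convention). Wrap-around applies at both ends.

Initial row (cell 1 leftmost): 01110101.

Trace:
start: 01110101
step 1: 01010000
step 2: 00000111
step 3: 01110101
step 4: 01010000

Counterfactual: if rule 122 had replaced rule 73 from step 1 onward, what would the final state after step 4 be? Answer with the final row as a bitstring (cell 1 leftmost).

(re-executing steps 1..4 under rule 122; state before step 1: 01110101)
step 1: 11011010
step 2: 11111101
step 3: 00000111
step 4: 10001101

10001101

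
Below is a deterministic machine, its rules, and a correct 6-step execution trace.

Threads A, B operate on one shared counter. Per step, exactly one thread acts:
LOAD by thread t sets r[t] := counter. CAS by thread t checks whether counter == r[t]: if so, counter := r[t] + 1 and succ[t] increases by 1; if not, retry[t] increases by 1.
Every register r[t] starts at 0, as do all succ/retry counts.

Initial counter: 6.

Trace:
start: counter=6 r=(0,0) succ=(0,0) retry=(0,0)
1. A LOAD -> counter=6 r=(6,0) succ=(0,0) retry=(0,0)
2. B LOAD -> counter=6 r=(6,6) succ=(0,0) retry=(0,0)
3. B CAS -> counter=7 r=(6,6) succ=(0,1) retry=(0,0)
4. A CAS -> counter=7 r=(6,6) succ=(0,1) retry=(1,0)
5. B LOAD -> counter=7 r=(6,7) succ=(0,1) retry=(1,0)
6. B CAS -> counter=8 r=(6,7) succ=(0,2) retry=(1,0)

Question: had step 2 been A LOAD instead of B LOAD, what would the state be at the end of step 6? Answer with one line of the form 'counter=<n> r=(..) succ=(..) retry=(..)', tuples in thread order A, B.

counter=8 r=(6,7) succ=(1,1) retry=(0,1)

(re-executing from step 2 with the substitution; state before step 2: counter=6 r=(6,0) succ=(0,0) retry=(0,0))
2. A LOAD -> counter=6 r=(6,0) succ=(0,0) retry=(0,0)
3. B CAS -> counter=6 r=(6,0) succ=(0,0) retry=(0,1)
4. A CAS -> counter=7 r=(6,0) succ=(1,0) retry=(0,1)
5. B LOAD -> counter=7 r=(6,7) succ=(1,0) retry=(0,1)
6. B CAS -> counter=8 r=(6,7) succ=(1,1) retry=(0,1)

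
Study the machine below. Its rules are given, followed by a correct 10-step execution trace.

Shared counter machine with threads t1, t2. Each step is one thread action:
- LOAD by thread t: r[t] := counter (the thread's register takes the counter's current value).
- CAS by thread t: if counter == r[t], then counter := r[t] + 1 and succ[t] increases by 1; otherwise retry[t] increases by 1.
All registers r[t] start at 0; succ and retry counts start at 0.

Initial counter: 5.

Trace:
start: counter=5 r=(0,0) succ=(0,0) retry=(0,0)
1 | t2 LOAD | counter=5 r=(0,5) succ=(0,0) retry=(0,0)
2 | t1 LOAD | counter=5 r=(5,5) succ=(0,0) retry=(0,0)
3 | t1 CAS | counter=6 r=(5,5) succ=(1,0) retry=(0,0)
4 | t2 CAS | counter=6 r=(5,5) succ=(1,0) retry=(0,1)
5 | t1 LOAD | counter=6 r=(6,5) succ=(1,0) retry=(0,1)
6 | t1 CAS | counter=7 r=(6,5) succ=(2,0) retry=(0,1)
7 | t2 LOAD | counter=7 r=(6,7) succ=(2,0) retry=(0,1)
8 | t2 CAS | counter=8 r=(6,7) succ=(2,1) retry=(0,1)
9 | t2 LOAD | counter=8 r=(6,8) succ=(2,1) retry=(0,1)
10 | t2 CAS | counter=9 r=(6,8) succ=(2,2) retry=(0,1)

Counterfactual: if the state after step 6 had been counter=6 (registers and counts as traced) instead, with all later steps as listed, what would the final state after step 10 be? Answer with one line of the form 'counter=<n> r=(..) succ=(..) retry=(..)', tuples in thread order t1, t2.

state after step 6 := counter=6 r=(6,5) succ=(2,0) retry=(0,1)
7 | t2 LOAD | counter=6 r=(6,6) succ=(2,0) retry=(0,1)
8 | t2 CAS | counter=7 r=(6,6) succ=(2,1) retry=(0,1)
9 | t2 LOAD | counter=7 r=(6,7) succ=(2,1) retry=(0,1)
10 | t2 CAS | counter=8 r=(6,7) succ=(2,2) retry=(0,1)

counter=8 r=(6,7) succ=(2,2) retry=(0,1)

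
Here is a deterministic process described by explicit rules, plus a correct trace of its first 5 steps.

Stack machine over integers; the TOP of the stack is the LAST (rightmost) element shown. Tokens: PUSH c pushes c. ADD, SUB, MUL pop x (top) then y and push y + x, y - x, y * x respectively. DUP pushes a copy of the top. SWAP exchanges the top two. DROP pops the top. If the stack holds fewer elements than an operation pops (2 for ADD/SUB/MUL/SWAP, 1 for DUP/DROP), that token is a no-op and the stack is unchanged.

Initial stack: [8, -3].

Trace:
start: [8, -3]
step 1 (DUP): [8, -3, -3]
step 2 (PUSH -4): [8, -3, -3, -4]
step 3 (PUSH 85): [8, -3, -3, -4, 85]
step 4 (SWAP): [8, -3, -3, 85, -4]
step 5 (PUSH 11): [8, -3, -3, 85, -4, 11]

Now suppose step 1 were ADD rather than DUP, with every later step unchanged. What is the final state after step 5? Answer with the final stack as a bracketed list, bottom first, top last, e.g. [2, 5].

[5, 85, -4, 11]

(re-executing from step 1 with the substitution; state before step 1: [8, -3])
step 1 (ADD): [5]
step 2 (PUSH -4): [5, -4]
step 3 (PUSH 85): [5, -4, 85]
step 4 (SWAP): [5, 85, -4]
step 5 (PUSH 11): [5, 85, -4, 11]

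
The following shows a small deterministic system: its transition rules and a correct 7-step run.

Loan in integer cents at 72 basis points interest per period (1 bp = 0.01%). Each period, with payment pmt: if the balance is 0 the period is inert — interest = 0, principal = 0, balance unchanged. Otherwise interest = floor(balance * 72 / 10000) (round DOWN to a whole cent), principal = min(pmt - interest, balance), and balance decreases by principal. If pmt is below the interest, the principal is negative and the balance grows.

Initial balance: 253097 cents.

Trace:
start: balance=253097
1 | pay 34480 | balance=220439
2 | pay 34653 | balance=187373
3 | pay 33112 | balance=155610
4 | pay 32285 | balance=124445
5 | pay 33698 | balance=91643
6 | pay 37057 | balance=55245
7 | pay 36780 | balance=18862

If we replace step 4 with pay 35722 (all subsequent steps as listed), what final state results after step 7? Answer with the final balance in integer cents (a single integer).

15350

(re-executing from step 4 with the substitution; state before step 4: balance=155610)
4 | pay 35722 | balance=121008
5 | pay 33698 | balance=88181
6 | pay 37057 | balance=51758
7 | pay 36780 | balance=15350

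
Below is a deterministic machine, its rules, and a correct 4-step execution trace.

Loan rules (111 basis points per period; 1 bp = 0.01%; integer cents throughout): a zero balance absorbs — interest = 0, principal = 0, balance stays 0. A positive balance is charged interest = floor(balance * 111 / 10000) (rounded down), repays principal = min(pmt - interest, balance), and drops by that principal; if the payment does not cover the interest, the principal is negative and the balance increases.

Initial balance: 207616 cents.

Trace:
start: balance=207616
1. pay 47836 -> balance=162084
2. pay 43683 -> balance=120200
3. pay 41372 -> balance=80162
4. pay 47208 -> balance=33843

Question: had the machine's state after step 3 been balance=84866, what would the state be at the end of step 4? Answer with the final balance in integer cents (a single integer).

38600

state after step 3 := balance=84866
4. pay 47208 -> balance=38600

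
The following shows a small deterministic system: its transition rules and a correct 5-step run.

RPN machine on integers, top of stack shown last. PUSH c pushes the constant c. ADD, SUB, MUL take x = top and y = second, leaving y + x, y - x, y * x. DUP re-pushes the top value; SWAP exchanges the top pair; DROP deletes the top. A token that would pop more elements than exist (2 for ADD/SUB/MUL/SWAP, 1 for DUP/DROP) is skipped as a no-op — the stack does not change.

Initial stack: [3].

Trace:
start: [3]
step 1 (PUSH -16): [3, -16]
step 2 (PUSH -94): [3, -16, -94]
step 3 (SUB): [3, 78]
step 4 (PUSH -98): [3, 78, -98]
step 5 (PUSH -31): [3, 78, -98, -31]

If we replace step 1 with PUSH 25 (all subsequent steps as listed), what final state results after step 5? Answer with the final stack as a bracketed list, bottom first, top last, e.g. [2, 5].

(re-executing from step 1 with the substitution; state before step 1: [3])
step 1 (PUSH 25): [3, 25]
step 2 (PUSH -94): [3, 25, -94]
step 3 (SUB): [3, 119]
step 4 (PUSH -98): [3, 119, -98]
step 5 (PUSH -31): [3, 119, -98, -31]

[3, 119, -98, -31]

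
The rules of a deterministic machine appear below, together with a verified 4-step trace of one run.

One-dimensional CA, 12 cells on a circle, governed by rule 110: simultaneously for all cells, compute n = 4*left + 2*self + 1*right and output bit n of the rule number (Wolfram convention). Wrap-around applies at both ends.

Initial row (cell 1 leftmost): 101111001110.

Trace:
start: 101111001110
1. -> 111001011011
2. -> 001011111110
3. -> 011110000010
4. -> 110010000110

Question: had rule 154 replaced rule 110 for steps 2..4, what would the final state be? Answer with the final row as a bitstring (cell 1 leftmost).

(re-executing steps 2..4 under rule 154; state before step 2: 111001011011)
2. -> 110110010011
3. -> 100101101111
4. -> 011001001111

011001001111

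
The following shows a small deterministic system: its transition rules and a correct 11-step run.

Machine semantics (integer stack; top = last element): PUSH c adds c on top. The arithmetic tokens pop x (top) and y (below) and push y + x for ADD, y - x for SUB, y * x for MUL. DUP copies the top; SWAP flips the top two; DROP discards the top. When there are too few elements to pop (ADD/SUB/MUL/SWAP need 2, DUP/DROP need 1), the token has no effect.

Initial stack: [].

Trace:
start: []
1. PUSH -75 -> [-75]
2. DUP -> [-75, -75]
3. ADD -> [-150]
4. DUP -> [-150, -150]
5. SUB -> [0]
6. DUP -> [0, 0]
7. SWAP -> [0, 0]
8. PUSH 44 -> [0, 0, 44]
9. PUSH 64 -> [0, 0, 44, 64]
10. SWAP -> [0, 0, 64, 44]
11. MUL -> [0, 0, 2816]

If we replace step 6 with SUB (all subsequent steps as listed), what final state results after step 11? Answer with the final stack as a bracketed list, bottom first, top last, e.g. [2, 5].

(re-executing from step 6 with the substitution; state before step 6: [0])
6. SUB -> [0]
7. SWAP -> [0]
8. PUSH 44 -> [0, 44]
9. PUSH 64 -> [0, 44, 64]
10. SWAP -> [0, 64, 44]
11. MUL -> [0, 2816]

[0, 2816]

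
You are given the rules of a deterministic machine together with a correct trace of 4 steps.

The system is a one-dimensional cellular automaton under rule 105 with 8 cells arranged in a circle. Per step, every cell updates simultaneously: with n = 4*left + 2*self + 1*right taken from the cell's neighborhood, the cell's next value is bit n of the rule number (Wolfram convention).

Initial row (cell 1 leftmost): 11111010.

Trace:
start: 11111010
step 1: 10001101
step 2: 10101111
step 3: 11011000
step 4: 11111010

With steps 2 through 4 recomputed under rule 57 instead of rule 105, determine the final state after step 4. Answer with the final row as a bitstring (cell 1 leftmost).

(re-executing steps 2..4 under rule 57; state before step 2: 10001101)
step 2: 01101011
step 3: 11010110
step 4: 10101101

10101101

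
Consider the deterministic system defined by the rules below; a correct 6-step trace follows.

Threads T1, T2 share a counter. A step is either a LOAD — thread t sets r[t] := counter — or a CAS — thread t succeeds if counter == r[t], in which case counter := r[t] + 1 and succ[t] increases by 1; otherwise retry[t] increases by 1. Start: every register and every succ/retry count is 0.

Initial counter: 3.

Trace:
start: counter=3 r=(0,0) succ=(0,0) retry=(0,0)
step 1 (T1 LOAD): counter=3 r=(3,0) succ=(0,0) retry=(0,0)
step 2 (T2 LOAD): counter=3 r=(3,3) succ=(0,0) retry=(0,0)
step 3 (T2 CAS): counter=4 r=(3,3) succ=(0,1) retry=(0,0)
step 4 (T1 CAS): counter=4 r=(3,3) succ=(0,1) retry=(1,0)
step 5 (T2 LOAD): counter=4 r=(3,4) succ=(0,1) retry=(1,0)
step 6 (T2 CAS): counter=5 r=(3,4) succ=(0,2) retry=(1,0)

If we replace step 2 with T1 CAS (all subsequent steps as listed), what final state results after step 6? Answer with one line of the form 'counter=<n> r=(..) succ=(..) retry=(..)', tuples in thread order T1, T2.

counter=5 r=(3,4) succ=(1,1) retry=(1,1)

(re-executing from step 2 with the substitution; state before step 2: counter=3 r=(3,0) succ=(0,0) retry=(0,0))
step 2 (T1 CAS): counter=4 r=(3,0) succ=(1,0) retry=(0,0)
step 3 (T2 CAS): counter=4 r=(3,0) succ=(1,0) retry=(0,1)
step 4 (T1 CAS): counter=4 r=(3,0) succ=(1,0) retry=(1,1)
step 5 (T2 LOAD): counter=4 r=(3,4) succ=(1,0) retry=(1,1)
step 6 (T2 CAS): counter=5 r=(3,4) succ=(1,1) retry=(1,1)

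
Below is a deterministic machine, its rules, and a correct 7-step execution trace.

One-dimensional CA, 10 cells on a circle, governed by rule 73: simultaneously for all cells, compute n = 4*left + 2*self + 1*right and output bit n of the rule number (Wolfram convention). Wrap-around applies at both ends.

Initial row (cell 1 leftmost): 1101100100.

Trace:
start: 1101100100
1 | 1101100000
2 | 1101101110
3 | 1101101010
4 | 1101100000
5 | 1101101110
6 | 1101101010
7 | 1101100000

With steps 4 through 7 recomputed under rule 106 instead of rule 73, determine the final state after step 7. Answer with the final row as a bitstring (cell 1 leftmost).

(re-executing steps 4..7 under rule 106; state before step 4: 1101101010)
4 | 1111110101
5 | 0000011011
6 | 0000111111
7 | 0001100001

0001100001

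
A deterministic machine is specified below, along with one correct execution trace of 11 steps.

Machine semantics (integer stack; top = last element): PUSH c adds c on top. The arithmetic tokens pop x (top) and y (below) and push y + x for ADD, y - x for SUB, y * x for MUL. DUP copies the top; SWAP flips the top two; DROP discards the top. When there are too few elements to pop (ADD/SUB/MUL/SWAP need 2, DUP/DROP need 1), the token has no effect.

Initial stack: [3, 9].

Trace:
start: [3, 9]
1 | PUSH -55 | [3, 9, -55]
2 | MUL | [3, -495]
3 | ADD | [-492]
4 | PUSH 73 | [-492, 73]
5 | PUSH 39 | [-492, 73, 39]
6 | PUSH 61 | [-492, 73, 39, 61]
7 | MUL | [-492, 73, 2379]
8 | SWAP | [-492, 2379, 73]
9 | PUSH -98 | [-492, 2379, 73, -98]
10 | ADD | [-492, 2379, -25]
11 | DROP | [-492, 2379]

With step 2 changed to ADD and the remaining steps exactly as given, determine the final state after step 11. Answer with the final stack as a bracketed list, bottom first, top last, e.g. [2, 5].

[-43, 2379]

(re-executing from step 2 with the substitution; state before step 2: [3, 9, -55])
2 | ADD | [3, -46]
3 | ADD | [-43]
4 | PUSH 73 | [-43, 73]
5 | PUSH 39 | [-43, 73, 39]
6 | PUSH 61 | [-43, 73, 39, 61]
7 | MUL | [-43, 73, 2379]
8 | SWAP | [-43, 2379, 73]
9 | PUSH -98 | [-43, 2379, 73, -98]
10 | ADD | [-43, 2379, -25]
11 | DROP | [-43, 2379]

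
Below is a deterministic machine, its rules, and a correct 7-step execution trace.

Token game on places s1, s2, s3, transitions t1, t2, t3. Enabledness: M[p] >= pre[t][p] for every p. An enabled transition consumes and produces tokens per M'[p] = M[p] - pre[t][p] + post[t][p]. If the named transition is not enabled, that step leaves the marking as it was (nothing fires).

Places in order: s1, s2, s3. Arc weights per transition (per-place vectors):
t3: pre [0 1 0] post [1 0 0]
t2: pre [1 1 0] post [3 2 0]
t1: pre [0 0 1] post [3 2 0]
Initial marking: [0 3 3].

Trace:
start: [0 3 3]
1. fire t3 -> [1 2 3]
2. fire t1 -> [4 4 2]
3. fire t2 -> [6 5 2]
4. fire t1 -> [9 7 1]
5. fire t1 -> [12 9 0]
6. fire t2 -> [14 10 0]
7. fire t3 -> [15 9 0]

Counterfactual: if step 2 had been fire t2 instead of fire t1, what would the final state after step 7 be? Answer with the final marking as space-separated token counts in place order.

14 8 1

(re-executing from step 2 with the substitution; state before step 2: [1 2 3])
2. fire t2 -> [3 3 3]
3. fire t2 -> [5 4 3]
4. fire t1 -> [8 6 2]
5. fire t1 -> [11 8 1]
6. fire t2 -> [13 9 1]
7. fire t3 -> [14 8 1]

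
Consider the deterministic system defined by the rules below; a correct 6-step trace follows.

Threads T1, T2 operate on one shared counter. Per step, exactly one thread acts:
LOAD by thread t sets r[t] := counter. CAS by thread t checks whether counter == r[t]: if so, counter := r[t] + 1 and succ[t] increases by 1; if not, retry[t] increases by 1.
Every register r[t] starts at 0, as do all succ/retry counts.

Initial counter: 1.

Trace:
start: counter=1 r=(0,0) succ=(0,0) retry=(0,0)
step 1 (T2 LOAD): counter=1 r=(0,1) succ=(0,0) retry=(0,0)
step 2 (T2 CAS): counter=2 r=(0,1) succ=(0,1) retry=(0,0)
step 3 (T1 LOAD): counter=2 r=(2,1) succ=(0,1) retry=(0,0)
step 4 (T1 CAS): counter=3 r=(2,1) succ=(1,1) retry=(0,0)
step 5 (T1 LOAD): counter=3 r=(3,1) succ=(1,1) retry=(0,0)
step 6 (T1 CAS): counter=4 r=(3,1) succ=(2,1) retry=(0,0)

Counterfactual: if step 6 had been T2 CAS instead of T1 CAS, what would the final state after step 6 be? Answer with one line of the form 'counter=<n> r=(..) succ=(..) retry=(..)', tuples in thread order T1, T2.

(re-executing from step 6 with the substitution; state before step 6: counter=3 r=(3,1) succ=(1,1) retry=(0,0))
step 6 (T2 CAS): counter=3 r=(3,1) succ=(1,1) retry=(0,1)

counter=3 r=(3,1) succ=(1,1) retry=(0,1)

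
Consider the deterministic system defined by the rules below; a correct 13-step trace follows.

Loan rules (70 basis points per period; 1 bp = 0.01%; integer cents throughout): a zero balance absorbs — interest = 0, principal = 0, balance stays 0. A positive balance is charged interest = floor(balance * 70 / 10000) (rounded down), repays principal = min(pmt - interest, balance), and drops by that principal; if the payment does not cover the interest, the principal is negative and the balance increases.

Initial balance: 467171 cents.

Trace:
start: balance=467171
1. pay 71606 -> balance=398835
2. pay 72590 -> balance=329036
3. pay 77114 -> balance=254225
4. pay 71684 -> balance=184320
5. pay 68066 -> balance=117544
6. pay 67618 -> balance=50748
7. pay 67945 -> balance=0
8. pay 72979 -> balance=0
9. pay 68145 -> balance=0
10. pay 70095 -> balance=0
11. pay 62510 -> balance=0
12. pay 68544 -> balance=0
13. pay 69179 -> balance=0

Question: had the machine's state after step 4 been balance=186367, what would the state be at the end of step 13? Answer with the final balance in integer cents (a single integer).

state after step 4 := balance=186367
5. pay 68066 -> balance=119605
6. pay 67618 -> balance=52824
7. pay 67945 -> balance=0
8. pay 72979 -> balance=0
9. pay 68145 -> balance=0
10. pay 70095 -> balance=0
11. pay 62510 -> balance=0
12. pay 68544 -> balance=0
13. pay 69179 -> balance=0

0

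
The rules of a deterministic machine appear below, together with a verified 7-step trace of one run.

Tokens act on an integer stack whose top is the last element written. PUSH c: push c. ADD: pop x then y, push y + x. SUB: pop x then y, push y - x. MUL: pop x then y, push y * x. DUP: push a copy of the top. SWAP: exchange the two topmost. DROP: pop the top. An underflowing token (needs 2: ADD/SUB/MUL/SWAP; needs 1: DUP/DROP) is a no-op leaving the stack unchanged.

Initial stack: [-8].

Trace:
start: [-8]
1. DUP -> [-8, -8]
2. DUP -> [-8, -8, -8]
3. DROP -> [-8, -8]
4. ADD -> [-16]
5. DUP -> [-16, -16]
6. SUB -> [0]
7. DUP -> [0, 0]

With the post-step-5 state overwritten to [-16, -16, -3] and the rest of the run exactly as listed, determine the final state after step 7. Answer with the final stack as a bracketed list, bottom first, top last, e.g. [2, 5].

[-16, -13, -13]

state after step 5 := [-16, -16, -3]
6. SUB -> [-16, -13]
7. DUP -> [-16, -13, -13]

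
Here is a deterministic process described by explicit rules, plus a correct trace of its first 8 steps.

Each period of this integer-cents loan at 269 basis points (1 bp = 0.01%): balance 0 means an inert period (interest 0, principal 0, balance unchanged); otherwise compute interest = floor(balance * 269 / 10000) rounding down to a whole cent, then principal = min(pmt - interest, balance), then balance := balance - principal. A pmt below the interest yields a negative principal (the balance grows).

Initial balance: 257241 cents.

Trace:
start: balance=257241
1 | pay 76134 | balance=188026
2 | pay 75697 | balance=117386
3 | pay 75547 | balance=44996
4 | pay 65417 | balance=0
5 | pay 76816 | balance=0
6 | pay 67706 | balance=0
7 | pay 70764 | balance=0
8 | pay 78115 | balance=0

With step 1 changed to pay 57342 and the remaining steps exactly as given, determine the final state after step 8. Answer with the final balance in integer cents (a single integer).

(re-executing from step 1 with the substitution; state before step 1: balance=257241)
1 | pay 57342 | balance=206818
2 | pay 75697 | balance=136684
3 | pay 75547 | balance=64813
4 | pay 65417 | balance=1139
5 | pay 76816 | balance=0
6 | pay 67706 | balance=0
7 | pay 70764 | balance=0
8 | pay 78115 | balance=0

0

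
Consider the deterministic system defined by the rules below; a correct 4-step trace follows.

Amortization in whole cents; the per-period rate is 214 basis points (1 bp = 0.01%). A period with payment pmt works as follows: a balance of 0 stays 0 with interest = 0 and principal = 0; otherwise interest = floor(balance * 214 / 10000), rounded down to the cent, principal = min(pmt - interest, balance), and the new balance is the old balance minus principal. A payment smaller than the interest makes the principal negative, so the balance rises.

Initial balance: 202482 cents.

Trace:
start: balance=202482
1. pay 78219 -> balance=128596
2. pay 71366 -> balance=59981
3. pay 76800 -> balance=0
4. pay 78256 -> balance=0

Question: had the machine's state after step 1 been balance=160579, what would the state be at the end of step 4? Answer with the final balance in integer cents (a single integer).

state after step 1 := balance=160579
2. pay 71366 -> balance=92649
3. pay 76800 -> balance=17831
4. pay 78256 -> balance=0

0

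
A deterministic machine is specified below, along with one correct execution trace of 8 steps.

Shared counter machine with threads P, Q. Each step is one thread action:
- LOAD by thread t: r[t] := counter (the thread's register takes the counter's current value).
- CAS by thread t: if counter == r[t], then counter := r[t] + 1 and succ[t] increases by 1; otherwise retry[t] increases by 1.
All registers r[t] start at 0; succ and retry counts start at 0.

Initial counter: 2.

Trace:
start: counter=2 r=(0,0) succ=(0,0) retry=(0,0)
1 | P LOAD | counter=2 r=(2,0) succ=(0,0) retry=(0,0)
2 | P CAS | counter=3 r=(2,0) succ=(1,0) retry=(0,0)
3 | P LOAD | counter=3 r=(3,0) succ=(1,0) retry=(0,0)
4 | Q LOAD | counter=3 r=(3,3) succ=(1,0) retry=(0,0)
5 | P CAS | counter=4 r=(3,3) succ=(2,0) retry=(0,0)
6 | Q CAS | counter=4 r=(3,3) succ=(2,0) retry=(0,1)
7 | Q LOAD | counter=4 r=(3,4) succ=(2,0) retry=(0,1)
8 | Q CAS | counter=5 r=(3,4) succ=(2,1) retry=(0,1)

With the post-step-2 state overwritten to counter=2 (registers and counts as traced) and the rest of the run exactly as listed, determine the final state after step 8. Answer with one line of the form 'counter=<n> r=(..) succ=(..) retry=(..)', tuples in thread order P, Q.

state after step 2 := counter=2 r=(2,0) succ=(1,0) retry=(0,0)
3 | P LOAD | counter=2 r=(2,0) succ=(1,0) retry=(0,0)
4 | Q LOAD | counter=2 r=(2,2) succ=(1,0) retry=(0,0)
5 | P CAS | counter=3 r=(2,2) succ=(2,0) retry=(0,0)
6 | Q CAS | counter=3 r=(2,2) succ=(2,0) retry=(0,1)
7 | Q LOAD | counter=3 r=(2,3) succ=(2,0) retry=(0,1)
8 | Q CAS | counter=4 r=(2,3) succ=(2,1) retry=(0,1)

counter=4 r=(2,3) succ=(2,1) retry=(0,1)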